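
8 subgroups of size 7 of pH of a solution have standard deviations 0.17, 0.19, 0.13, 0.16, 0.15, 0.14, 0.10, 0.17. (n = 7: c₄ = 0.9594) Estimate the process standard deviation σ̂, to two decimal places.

s̄ = (0.17 + 0.19 + 0.13 + 0.16 + 0.15 + 0.14 + 0.10 + 0.17) / 8 = 0.1512
σ̂ = s̄ / c₄ = 0.1512 / 0.9594 = 0.1577

0.16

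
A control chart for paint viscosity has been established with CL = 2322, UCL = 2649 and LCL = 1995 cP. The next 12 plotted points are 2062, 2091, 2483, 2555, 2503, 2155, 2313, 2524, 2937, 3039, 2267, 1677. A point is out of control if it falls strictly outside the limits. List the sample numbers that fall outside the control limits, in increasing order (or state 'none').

Compare each point to [1995, 2649]: sample 9 = 2937 > UCL; sample 10 = 3039 > UCL; sample 12 = 1677 < LCL.

9, 10, 12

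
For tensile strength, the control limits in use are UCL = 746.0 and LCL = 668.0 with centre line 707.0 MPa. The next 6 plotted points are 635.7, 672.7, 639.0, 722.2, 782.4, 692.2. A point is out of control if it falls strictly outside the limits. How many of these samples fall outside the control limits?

Compare each point to [668.0, 746.0]: sample 1 = 635.7 < LCL; sample 3 = 639.0 < LCL; sample 5 = 782.4 > UCL.

3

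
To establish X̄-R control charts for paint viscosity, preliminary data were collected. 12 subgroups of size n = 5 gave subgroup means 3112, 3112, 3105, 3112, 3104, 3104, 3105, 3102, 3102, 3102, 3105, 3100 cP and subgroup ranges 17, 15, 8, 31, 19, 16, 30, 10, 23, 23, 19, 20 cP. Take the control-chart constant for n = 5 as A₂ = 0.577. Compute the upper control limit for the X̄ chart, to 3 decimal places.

3116.524

X̄̄ = (3112 + 3112 + 3105 + 3112 + 3104 + 3104 + 3105 + 3102 + 3102 + 3102 + 3105 + 3100) / 12 = 37265.0000 / 12 = 3105.4167
R̄ = (17 + 15 + 8 + 31 + 19 + 16 + 30 + 10 + 23 + 23 + 19 + 20) / 12 = 231.0000 / 12 = 19.2500
UCL = X̄̄ + A₂·R̄ = 3105.4167 + 0.577 × 19.2500 = 3116.5239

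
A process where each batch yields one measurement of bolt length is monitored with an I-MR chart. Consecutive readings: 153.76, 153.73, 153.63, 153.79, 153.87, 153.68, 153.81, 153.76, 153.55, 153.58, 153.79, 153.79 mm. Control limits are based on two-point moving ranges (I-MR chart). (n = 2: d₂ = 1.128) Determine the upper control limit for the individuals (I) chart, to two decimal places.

X̄ = (153.76 + 153.73 + 153.63 + 153.79 + 153.87 + 153.68 + 153.81 + 153.76 + 153.55 + 153.58 + 153.79 + 153.79) / 12 = 153.7283
Moving ranges: 0.03, 0.10, 0.16, 0.08, 0.19, 0.13, 0.05, 0.21, 0.03, 0.21, 0.00; M̄R̄ = 1.1900 / 11 = 0.1082
UCL = X̄ + 3·M̄R̄/d₂ = 153.7283 + 3 × 0.1082 / 1.128 = 154.0161

154.02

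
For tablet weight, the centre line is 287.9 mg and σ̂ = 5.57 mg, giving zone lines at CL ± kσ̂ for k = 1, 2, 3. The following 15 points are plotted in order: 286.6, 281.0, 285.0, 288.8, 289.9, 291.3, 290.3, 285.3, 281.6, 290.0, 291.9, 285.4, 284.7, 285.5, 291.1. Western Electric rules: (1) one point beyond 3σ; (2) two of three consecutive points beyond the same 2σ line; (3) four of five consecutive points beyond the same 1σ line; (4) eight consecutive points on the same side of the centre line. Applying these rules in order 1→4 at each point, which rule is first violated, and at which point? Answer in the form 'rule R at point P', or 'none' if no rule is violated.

none

Zone of each point (C = within 1σ̂, B = 1σ̂–2σ̂, A = 2σ̂–3σ̂, * = beyond 3σ̂; sign = side of CL): 1:-C, 2:-B, 3:-C, 4:+C, 5:+C, 6:+C, 7:+C, 8:-C, 9:-B, 10:+C, 11:+C, 12:-C, 13:-C, 14:-C, 15:+C
No rule fires across all 15 points.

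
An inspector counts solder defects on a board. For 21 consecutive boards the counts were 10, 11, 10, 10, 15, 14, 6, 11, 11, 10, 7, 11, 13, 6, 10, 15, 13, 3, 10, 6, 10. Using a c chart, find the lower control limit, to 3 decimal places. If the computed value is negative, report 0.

c̄ = (10 + 11 + 10 + 10 + 15 + 14 + 6 + 11 + 11 + 10 + 7 + 11 + 13 + 6 + 10 + 15 + 13 + 3 + 10 + 6 + 10) / 21 = 212 / 21 = 10.0952
LCL = c̄ − 3√c̄ = 10.0952 − 3 × 3.1773 = 0.5633

0.563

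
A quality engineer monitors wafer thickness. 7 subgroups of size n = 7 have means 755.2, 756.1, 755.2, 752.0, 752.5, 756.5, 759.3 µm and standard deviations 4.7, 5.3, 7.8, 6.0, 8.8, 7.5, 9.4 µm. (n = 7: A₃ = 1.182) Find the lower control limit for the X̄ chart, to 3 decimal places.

X̄̄ = (755.2 + 756.1 + 755.2 + 752.0 + 752.5 + 756.5 + 759.3) / 7 = 755.2571
s̄ = (4.7 + 5.3 + 7.8 + 6.0 + 8.8 + 7.5 + 9.4) / 7 = 7.0714
LCL = X̄̄ − A₃·s̄ = 755.2571 − 1.182 × 7.0714 = 746.8987

746.899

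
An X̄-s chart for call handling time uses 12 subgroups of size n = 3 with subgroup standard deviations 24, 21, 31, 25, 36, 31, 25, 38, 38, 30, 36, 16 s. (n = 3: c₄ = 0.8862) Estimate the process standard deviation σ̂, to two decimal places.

33.01

s̄ = (24 + 21 + 31 + 25 + 36 + 31 + 25 + 38 + 38 + 30 + 36 + 16) / 12 = 29.2500
σ̂ = s̄ / c₄ = 29.2500 / 0.8862 = 33.0061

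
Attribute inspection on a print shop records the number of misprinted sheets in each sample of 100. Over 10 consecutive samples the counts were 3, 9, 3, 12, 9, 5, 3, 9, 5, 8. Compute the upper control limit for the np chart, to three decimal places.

p̄ = Σdᵢ / (k·n) = 66 / (10 × 100) = 0.06600
UCL = np̄ + 3·√(np̄(1−p̄)) = 6.6000 + 3 × √(6.6000×0.93400) = 6.6000 + 3 × 2.4828 = 14.0485

14.048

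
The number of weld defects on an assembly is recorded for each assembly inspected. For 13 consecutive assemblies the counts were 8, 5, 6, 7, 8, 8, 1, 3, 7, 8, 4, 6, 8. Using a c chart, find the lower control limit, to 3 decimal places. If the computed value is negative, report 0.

0.000

c̄ = (8 + 5 + 6 + 7 + 8 + 8 + 1 + 3 + 7 + 8 + 4 + 6 + 8) / 13 = 79 / 13 = 6.0769
LCL = c̄ − 3√c̄ = 6.0769 − 3 × 2.4651 = -1.3185 → 0 (cannot be negative)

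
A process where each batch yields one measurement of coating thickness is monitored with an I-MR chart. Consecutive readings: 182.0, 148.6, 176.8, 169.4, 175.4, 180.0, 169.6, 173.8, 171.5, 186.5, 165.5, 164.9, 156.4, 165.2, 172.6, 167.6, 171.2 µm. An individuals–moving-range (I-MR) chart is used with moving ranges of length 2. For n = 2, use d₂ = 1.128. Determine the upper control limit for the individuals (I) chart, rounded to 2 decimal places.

198.07

X̄ = (182.0 + 148.6 + 176.8 + 169.4 + 175.4 + 180.0 + 169.6 + 173.8 + 171.5 + 186.5 + 165.5 + 164.9 + 156.4 + 165.2 + 172.6 + 167.6 + 171.2) / 17 = 170.4118
Moving ranges: 33.4, 28.2, 7.4, 6.0, 4.6, 10.4, 4.2, 2.3, 15.0, 21.0, 0.6, 8.5, 8.8, 7.4, 5.0, 3.6; M̄R̄ = 166.4000 / 16 = 10.4000
UCL = X̄ + 3·M̄R̄/d₂ = 170.4118 + 3 × 10.4000 / 1.128 = 198.0713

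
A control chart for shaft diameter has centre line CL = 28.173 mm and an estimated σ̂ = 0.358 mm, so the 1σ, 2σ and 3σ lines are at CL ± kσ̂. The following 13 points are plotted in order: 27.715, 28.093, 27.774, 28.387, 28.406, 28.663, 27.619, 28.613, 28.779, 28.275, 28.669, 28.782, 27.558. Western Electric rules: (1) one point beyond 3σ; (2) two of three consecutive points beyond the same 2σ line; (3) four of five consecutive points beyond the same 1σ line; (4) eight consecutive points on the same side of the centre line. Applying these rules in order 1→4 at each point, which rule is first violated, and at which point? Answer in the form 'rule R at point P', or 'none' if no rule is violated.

rule 3 at point 12

Zone of each point (C = within 1σ̂, B = 1σ̂–2σ̂, A = 2σ̂–3σ̂, * = beyond 3σ̂; sign = side of CL): 1:-B, 2:-C, 3:-B, 4:+C, 5:+C, 6:+B, 7:-B, 8:+B, 9:+B, 10:+C, 11:+B, 12:+B, 13:-B
Rule 3 (four of five consecutive points beyond the same 1σ limit) is satisfied at point 12.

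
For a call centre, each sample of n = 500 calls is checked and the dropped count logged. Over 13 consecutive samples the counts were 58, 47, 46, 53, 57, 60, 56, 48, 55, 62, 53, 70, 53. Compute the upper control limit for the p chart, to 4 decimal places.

p̄ = Σdᵢ / (k·n) = 718 / (13 × 500) = 0.11046
UCL = p̄ + 3·√(p̄(1−p̄)/n) = 0.11046 + 3 × √(0.11046×0.88954/500) = 0.11046 + 3 × 0.01402 = 0.15252

0.1525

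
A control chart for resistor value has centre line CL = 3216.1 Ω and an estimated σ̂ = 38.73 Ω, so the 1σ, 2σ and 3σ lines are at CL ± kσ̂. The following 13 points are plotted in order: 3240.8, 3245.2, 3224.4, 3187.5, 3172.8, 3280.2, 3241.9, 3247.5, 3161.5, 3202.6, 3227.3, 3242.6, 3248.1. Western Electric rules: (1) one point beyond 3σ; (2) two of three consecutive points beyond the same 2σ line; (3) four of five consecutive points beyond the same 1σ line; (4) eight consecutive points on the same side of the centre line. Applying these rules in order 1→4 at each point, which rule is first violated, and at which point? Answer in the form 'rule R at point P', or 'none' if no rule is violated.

none

Zone of each point (C = within 1σ̂, B = 1σ̂–2σ̂, A = 2σ̂–3σ̂, * = beyond 3σ̂; sign = side of CL): 1:+C, 2:+C, 3:+C, 4:-C, 5:-B, 6:+B, 7:+C, 8:+C, 9:-B, 10:-C, 11:+C, 12:+C, 13:+C
No rule fires across all 13 points.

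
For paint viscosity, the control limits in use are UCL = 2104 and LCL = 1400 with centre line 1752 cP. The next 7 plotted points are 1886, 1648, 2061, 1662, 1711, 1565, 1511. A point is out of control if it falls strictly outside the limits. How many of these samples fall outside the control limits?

0

All 7 points lie within [1400, 2104].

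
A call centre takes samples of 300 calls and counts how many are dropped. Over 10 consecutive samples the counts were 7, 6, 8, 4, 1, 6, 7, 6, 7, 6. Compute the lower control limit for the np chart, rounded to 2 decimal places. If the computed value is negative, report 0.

p̄ = Σdᵢ / (k·n) = 58 / (10 × 300) = 0.01933
LCL = np̄ − 3·√(np̄(1−p̄)) = 5.8000 − 3 × 2.3849 = -1.3548 → 0 (negative, so LCL = 0)

0.00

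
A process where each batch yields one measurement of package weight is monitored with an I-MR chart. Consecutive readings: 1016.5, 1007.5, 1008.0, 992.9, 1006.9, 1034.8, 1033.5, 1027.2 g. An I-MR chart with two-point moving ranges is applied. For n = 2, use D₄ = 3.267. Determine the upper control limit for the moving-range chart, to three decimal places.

Moving ranges: 9.0, 0.5, 15.1, 14.0, 27.9, 1.3, 6.3; M̄R̄ = 74.1000 / 7 = 10.5857
UCL_MR = D₄·M̄R̄ = 3.267 × 10.5857 = 34.5835

34.584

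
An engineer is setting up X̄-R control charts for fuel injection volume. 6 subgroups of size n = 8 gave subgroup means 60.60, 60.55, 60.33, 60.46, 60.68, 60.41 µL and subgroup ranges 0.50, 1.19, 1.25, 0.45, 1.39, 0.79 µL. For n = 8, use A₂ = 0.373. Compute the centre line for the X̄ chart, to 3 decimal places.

X̄̄ = (60.60 + 60.55 + 60.33 + 60.46 + 60.68 + 60.41) / 6 = 363.0300 / 6 = 60.5050
CL = X̄̄ = 60.5050

60.505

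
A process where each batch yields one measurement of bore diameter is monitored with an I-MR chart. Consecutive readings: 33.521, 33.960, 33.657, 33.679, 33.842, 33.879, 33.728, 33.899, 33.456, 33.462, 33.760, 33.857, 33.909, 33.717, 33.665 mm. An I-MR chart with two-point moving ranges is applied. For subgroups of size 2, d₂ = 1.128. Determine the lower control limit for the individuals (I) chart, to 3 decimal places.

33.272

X̄ = (33.521 + 33.960 + 33.657 + 33.679 + 33.842 + 33.879 + 33.728 + 33.899 + 33.456 + 33.462 + 33.760 + 33.857 + 33.909 + 33.717 + 33.665) / 15 = 33.7327
Moving ranges: 0.439, 0.303, 0.022, 0.163, 0.037, 0.151, 0.171, 0.443, 0.006, 0.298, 0.097, 0.052, 0.192, 0.052; M̄R̄ = 2.4260 / 14 = 0.1733
LCL = X̄ − 3·M̄R̄/d₂ = 33.7327 − 3 × 0.1733 / 1.128 = 33.2719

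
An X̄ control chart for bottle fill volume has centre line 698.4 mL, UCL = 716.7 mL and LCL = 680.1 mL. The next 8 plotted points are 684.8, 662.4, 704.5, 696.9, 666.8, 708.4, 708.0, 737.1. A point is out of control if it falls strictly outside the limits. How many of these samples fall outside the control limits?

3

Compare each point to [680.1, 716.7]: sample 2 = 662.4 < LCL; sample 5 = 666.8 < LCL; sample 8 = 737.1 > UCL.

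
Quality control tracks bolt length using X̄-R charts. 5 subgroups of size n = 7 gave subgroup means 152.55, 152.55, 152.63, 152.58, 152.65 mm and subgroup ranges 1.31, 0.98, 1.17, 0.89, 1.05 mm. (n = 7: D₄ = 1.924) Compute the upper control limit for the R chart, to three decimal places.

R̄ = (1.31 + 0.98 + 1.17 + 0.89 + 1.05) / 5 = 5.4000 / 5 = 1.0800
UCL_R = D₄·R̄ = 1.924 × 1.0800 = 2.0779

2.078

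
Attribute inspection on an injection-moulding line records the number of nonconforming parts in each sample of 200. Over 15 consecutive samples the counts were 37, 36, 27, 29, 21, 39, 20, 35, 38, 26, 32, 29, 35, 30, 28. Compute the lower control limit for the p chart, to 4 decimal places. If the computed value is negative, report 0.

p̄ = Σdᵢ / (k·n) = 462 / (15 × 200) = 0.15400
LCL = p̄ − 3·√(p̄(1−p̄)/n) = 0.15400 − 3 × 0.02552 = 0.07743

0.0774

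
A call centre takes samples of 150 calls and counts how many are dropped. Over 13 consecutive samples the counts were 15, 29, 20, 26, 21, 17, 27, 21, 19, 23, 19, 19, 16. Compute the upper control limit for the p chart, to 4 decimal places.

p̄ = Σdᵢ / (k·n) = 272 / (13 × 150) = 0.13949
UCL = p̄ + 3·√(p̄(1−p̄)/n) = 0.13949 + 3 × √(0.13949×0.86051/150) = 0.13949 + 3 × 0.02829 = 0.22435

0.2244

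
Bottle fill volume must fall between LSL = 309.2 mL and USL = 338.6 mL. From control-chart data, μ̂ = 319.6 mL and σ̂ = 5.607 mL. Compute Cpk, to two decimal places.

Cpu = (USL − μ̂) / (3σ̂) = (338.6 − 319.6) / (3 × 5.607) = 1.1295; Cpl = (μ̂ − LSL) / (3σ̂) = (319.6 − 309.2) / (3 × 5.607) = 0.6183; Cpk = min(Cpu, Cpl) = 0.6183

0.62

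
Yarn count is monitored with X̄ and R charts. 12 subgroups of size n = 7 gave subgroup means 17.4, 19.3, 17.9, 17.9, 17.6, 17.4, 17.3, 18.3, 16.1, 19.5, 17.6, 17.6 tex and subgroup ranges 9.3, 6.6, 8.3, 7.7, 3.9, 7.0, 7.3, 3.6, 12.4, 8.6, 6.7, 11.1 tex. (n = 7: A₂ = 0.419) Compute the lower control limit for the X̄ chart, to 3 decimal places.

X̄̄ = (17.4 + 19.3 + 17.9 + 17.9 + 17.6 + 17.4 + 17.3 + 18.3 + 16.1 + 19.5 + 17.6 + 17.6) / 12 = 213.9000 / 12 = 17.8250
R̄ = (9.3 + 6.6 + 8.3 + 7.7 + 3.9 + 7.0 + 7.3 + 3.6 + 12.4 + 8.6 + 6.7 + 11.1) / 12 = 92.5000 / 12 = 7.7083
LCL = X̄̄ − A₂·R̄ = 17.8250 − 0.419 × 7.7083 = 14.5952

14.595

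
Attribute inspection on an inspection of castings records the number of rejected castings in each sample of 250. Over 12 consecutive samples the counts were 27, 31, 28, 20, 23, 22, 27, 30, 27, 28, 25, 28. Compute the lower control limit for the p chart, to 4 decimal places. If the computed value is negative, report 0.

p̄ = Σdᵢ / (k·n) = 316 / (12 × 250) = 0.10533
LCL = p̄ − 3·√(p̄(1−p̄)/n) = 0.10533 − 3 × 0.01942 = 0.04709

0.0471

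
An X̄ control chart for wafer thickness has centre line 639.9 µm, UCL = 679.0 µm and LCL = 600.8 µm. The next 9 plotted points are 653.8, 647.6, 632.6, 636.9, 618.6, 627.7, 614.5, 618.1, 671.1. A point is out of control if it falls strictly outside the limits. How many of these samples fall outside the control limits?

All 9 points lie within [600.8, 679.0].

0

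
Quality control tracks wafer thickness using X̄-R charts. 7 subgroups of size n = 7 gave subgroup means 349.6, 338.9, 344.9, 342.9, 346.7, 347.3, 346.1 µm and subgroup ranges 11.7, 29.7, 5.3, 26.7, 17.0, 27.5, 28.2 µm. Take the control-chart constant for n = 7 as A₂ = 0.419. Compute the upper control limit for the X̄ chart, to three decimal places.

353.945

X̄̄ = (349.6 + 338.9 + 344.9 + 342.9 + 346.7 + 347.3 + 346.1) / 7 = 2416.4000 / 7 = 345.2000
R̄ = (11.7 + 29.7 + 5.3 + 26.7 + 17.0 + 27.5 + 28.2) / 7 = 146.1000 / 7 = 20.8714
UCL = X̄̄ + A₂·R̄ = 345.2000 + 0.419 × 20.8714 = 353.9451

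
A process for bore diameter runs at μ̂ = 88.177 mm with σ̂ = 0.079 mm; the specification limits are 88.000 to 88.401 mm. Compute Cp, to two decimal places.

0.85

Cp = (USL − LSL) / (6σ̂) = (88.401 − 88.000) / (6 × 0.079) = 0.4010 / 0.4740 = 0.8460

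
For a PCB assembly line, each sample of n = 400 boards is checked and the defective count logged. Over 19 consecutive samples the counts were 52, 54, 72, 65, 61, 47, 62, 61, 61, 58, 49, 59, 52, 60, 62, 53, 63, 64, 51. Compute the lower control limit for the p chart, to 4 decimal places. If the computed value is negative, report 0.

p̄ = Σdᵢ / (k·n) = 1106 / (19 × 400) = 0.14553
LCL = p̄ − 3·√(p̄(1−p̄)/n) = 0.14553 − 3 × 0.01763 = 0.09263

0.0926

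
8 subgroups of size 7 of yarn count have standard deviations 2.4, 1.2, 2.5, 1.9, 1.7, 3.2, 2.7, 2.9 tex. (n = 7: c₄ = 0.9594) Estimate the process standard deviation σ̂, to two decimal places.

2.41

s̄ = (2.4 + 1.2 + 2.5 + 1.9 + 1.7 + 3.2 + 2.7 + 2.9) / 8 = 2.3125
σ̂ = s̄ / c₄ = 2.3125 / 0.9594 = 2.4104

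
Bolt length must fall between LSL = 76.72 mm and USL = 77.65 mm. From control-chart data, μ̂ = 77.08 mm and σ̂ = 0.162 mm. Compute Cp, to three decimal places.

Cp = (USL − LSL) / (6σ̂) = (77.65 − 76.72) / (6 × 0.162) = 0.9300 / 0.9720 = 0.9568

0.957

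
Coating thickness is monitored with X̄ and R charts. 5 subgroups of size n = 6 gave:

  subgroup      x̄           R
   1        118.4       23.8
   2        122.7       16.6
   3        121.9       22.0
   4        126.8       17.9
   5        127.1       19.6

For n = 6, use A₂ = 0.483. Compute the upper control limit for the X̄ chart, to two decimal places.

X̄̄ = (118.4 + 122.7 + 121.9 + 126.8 + 127.1) / 5 = 616.9000 / 5 = 123.3800
R̄ = (23.8 + 16.6 + 22.0 + 17.9 + 19.6) / 5 = 99.9000 / 5 = 19.9800
UCL = X̄̄ + A₂·R̄ = 123.3800 + 0.483 × 19.9800 = 133.0303

133.03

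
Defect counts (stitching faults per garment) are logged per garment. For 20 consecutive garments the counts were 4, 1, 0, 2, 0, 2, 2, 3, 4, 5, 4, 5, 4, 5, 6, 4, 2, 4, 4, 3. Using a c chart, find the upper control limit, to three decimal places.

8.567

c̄ = (4 + 1 + 0 + 2 + 0 + 2 + 2 + 3 + 4 + 5 + 4 + 5 + 4 + 5 + 6 + 4 + 2 + 4 + 4 + 3) / 20 = 64 / 20 = 3.2000
UCL = c̄ + 3√c̄ = 3.2000 + 3 × √3.2000 = 3.2000 + 3 × 1.7889 = 8.5666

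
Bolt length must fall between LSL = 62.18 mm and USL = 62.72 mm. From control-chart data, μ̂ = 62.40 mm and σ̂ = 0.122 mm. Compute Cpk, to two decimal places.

0.60

Cpu = (USL − μ̂) / (3σ̂) = (62.72 − 62.40) / (3 × 0.122) = 0.8743; Cpl = (μ̂ − LSL) / (3σ̂) = (62.40 − 62.18) / (3 × 0.122) = 0.6011; Cpk = min(Cpu, Cpl) = 0.6011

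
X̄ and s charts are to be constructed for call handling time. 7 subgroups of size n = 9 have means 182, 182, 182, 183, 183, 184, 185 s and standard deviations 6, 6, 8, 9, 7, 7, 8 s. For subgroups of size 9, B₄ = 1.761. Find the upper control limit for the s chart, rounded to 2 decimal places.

s̄ = (6 + 6 + 8 + 9 + 7 + 7 + 8) / 7 = 7.2857
UCL_s = B₄·s̄ = 1.761 × 7.2857 = 12.8301

12.83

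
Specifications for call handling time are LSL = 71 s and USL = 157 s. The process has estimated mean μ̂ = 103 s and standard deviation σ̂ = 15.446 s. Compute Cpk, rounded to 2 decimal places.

Cpu = (USL − μ̂) / (3σ̂) = (157 − 103) / (3 × 15.446) = 1.1654; Cpl = (μ̂ − LSL) / (3σ̂) = (103 − 71) / (3 × 15.446) = 0.6906; Cpk = min(Cpu, Cpl) = 0.6906

0.69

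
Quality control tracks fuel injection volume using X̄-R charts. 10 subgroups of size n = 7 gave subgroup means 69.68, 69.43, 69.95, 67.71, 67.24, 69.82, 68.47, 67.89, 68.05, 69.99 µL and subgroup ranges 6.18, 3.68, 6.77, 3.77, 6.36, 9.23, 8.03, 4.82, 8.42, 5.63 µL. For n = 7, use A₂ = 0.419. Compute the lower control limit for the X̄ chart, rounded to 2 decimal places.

66.19

X̄̄ = (69.68 + 69.43 + 69.95 + 67.71 + 67.24 + 69.82 + 68.47 + 67.89 + 68.05 + 69.99) / 10 = 688.2300 / 10 = 68.8230
R̄ = (6.18 + 3.68 + 6.77 + 3.77 + 6.36 + 9.23 + 8.03 + 4.82 + 8.42 + 5.63) / 10 = 62.8900 / 10 = 6.2890
LCL = X̄̄ − A₂·R̄ = 68.8230 − 0.419 × 6.2890 = 66.1879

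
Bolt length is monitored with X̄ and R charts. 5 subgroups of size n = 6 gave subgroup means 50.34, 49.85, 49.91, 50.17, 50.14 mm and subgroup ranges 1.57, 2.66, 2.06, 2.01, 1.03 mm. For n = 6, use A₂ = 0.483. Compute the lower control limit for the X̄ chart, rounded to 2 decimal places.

X̄̄ = (50.34 + 49.85 + 49.91 + 50.17 + 50.14) / 5 = 250.4100 / 5 = 50.0820
R̄ = (1.57 + 2.66 + 2.06 + 2.01 + 1.03) / 5 = 9.3300 / 5 = 1.8660
LCL = X̄̄ − A₂·R̄ = 50.0820 − 0.483 × 1.8660 = 49.1807

49.18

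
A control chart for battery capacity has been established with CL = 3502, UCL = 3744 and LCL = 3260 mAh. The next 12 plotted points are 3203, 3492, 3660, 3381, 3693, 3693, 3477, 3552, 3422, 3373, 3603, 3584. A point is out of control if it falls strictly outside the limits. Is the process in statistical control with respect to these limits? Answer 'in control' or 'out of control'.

Compare each point to [3260, 3744]: sample 1 = 3203 < LCL.

out of control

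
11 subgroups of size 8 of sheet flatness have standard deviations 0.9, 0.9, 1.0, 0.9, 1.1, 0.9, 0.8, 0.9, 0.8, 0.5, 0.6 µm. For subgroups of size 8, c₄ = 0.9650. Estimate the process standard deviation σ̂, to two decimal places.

0.88

s̄ = (0.9 + 0.9 + 1.0 + 0.9 + 1.1 + 0.9 + 0.8 + 0.9 + 0.8 + 0.5 + 0.6) / 11 = 0.8455
σ̂ = s̄ / c₄ = 0.8455 / 0.9650 = 0.8761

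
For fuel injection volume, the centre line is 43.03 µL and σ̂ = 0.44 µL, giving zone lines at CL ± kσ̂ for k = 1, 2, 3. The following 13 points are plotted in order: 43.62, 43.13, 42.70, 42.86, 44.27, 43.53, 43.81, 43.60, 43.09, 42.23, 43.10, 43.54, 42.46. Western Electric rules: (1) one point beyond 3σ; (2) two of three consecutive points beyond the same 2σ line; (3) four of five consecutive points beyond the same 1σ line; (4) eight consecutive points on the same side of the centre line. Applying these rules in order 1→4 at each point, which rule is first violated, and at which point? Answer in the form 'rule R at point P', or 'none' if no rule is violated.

Zone of each point (C = within 1σ̂, B = 1σ̂–2σ̂, A = 2σ̂–3σ̂, * = beyond 3σ̂; sign = side of CL): 1:+B, 2:+C, 3:-C, 4:-C, 5:+A, 6:+B, 7:+B, 8:+B, 9:+C, 10:-B, 11:+C, 12:+B, 13:-B
Rule 3 (four of five consecutive points beyond the same 1σ limit) is satisfied at point 8.

rule 3 at point 8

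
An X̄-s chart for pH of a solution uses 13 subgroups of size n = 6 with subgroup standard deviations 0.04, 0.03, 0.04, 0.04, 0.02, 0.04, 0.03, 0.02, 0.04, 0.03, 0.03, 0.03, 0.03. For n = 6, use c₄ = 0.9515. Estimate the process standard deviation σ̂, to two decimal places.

s̄ = (0.04 + 0.03 + 0.04 + 0.04 + 0.02 + 0.04 + 0.03 + 0.02 + 0.04 + 0.03 + 0.03 + 0.03 + 0.03) / 13 = 0.0323
σ̂ = s̄ / c₄ = 0.0323 / 0.9515 = 0.0340

0.03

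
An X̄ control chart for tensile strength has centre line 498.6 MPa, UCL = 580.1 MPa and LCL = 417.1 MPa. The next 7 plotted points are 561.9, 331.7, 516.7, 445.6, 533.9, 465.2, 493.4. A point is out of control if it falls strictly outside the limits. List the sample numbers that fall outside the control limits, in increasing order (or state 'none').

Compare each point to [417.1, 580.1]: sample 2 = 331.7 < LCL.

2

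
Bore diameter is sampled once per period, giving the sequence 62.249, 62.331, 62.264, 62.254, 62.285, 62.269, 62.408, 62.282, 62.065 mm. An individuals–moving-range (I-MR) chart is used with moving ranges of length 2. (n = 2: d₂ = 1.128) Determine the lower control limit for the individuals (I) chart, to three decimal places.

X̄ = (62.249 + 62.331 + 62.264 + 62.254 + 62.285 + 62.269 + 62.408 + 62.282 + 62.065) / 9 = 62.2674
Moving ranges: 0.082, 0.067, 0.010, 0.031, 0.016, 0.139, 0.126, 0.217; M̄R̄ = 0.6880 / 8 = 0.0860
LCL = X̄ − 3·M̄R̄/d₂ = 62.2674 − 3 × 0.0860 / 1.128 = 62.0387

62.039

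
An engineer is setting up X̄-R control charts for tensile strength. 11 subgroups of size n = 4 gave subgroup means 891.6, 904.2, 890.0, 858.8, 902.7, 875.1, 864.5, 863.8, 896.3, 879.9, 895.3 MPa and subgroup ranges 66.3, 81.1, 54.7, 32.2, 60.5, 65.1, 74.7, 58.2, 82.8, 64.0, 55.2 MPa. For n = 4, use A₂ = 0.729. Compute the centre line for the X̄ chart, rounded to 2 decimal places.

X̄̄ = (891.6 + 904.2 + 890.0 + 858.8 + 902.7 + 875.1 + 864.5 + 863.8 + 896.3 + 879.9 + 895.3) / 11 = 9722.2000 / 11 = 883.8364
CL = X̄̄ = 883.8364

883.84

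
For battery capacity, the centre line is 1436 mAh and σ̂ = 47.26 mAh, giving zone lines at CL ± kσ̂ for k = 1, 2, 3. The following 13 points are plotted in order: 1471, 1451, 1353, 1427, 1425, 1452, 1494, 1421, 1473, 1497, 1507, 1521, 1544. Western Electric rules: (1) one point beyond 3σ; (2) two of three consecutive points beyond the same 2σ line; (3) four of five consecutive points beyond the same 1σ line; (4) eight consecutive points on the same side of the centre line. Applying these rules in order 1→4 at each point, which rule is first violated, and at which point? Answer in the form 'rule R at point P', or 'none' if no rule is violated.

Zone of each point (C = within 1σ̂, B = 1σ̂–2σ̂, A = 2σ̂–3σ̂, * = beyond 3σ̂; sign = side of CL): 1:+C, 2:+C, 3:-B, 4:-C, 5:-C, 6:+C, 7:+B, 8:-C, 9:+C, 10:+B, 11:+B, 12:+B, 13:+A
Rule 3 (four of five consecutive points beyond the same 1σ limit) is satisfied at point 13.

rule 3 at point 13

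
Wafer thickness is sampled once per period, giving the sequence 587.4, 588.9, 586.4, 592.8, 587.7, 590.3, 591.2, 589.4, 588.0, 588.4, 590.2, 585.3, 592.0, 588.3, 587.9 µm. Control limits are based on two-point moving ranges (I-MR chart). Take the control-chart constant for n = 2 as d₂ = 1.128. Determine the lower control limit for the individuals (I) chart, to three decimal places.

X̄ = (587.4 + 588.9 + 586.4 + 592.8 + 587.7 + 590.3 + 591.2 + 589.4 + 588.0 + 588.4 + 590.2 + 585.3 + 592.0 + 588.3 + 587.9) / 15 = 588.9467
Moving ranges: 1.5, 2.5, 6.4, 5.1, 2.6, 0.9, 1.8, 1.4, 0.4, 1.8, 4.9, 6.7, 3.7, 0.4; M̄R̄ = 40.1000 / 14 = 2.8643
LCL = X̄ − 3·M̄R̄/d₂ = 588.9467 − 3 × 2.8643 / 1.128 = 581.3289

581.329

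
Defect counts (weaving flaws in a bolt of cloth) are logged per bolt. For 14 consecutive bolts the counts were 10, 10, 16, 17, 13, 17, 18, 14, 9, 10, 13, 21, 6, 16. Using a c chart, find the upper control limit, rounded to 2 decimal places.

c̄ = (10 + 10 + 16 + 17 + 13 + 17 + 18 + 14 + 9 + 10 + 13 + 21 + 6 + 16) / 14 = 190 / 14 = 13.5714
UCL = c̄ + 3√c̄ = 13.5714 + 3 × √13.5714 = 13.5714 + 3 × 3.6839 = 24.6233

24.62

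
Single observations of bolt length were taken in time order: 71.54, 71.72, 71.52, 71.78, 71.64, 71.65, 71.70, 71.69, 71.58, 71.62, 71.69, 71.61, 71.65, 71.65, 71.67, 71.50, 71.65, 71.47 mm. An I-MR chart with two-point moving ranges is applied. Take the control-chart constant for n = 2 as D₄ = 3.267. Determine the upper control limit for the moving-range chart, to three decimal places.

Moving ranges: 0.18, 0.20, 0.26, 0.14, 0.01, 0.05, 0.01, 0.11, 0.04, 0.07, 0.08, 0.04, 0.00, 0.02, 0.17, 0.15, 0.18; M̄R̄ = 1.7100 / 17 = 0.1006
UCL_MR = D₄·M̄R̄ = 3.267 × 0.1006 = 0.3286

0.329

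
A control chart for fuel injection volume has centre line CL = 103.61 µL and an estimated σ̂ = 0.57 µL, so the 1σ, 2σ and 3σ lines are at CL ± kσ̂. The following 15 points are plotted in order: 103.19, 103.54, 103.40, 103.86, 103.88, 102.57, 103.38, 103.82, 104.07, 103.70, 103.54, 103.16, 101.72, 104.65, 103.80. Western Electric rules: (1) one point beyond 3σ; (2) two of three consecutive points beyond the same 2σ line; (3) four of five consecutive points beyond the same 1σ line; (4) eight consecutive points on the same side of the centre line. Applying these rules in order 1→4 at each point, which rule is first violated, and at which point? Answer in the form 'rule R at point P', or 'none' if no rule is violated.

Zone of each point (C = within 1σ̂, B = 1σ̂–2σ̂, A = 2σ̂–3σ̂, * = beyond 3σ̂; sign = side of CL): 1:-C, 2:-C, 3:-C, 4:+C, 5:+C, 6:-B, 7:-C, 8:+C, 9:+C, 10:+C, 11:-C, 12:-C, 13:-*, 14:+B, 15:+C
Rule 1 (one point beyond the 3σ limits) is satisfied at point 13.

rule 1 at point 13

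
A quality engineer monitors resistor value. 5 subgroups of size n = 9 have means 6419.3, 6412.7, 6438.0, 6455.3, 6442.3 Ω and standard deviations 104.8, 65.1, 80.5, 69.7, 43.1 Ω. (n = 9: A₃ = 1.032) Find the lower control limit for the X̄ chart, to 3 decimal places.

X̄̄ = (6419.3 + 6412.7 + 6438.0 + 6455.3 + 6442.3) / 5 = 6433.5200
s̄ = (104.8 + 65.1 + 80.5 + 69.7 + 43.1) / 5 = 72.6400
LCL = X̄̄ − A₃·s̄ = 6433.5200 − 1.032 × 72.6400 = 6358.5555

6358.556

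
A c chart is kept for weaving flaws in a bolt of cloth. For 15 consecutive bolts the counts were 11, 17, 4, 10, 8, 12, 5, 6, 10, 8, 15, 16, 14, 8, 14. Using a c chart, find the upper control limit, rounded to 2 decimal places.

20.27

c̄ = (11 + 17 + 4 + 10 + 8 + 12 + 5 + 6 + 10 + 8 + 15 + 16 + 14 + 8 + 14) / 15 = 158 / 15 = 10.5333
UCL = c̄ + 3√c̄ = 10.5333 + 3 × √10.5333 = 10.5333 + 3 × 3.2455 = 20.2699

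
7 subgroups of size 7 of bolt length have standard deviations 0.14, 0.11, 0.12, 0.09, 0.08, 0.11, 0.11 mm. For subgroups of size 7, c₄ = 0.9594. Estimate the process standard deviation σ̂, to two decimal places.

s̄ = (0.14 + 0.11 + 0.12 + 0.09 + 0.08 + 0.11 + 0.11) / 7 = 0.1086
σ̂ = s̄ / c₄ = 0.1086 / 0.9594 = 0.1132

0.11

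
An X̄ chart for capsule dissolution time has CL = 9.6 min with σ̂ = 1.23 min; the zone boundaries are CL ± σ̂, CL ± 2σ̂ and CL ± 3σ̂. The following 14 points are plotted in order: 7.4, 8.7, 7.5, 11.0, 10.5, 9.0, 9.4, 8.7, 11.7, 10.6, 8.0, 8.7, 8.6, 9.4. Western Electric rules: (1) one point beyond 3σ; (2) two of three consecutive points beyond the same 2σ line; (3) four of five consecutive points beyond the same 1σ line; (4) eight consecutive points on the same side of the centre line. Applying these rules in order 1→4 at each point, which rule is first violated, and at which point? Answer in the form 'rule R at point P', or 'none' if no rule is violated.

Zone of each point (C = within 1σ̂, B = 1σ̂–2σ̂, A = 2σ̂–3σ̂, * = beyond 3σ̂; sign = side of CL): 1:-B, 2:-C, 3:-B, 4:+B, 5:+C, 6:-C, 7:-C, 8:-C, 9:+B, 10:+C, 11:-B, 12:-C, 13:-C, 14:-C
No rule fires across all 14 points.

none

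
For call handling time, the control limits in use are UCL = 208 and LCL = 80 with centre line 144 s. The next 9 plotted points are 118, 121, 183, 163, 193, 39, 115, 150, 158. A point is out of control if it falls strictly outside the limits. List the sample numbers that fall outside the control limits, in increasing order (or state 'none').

6

Compare each point to [80, 208]: sample 6 = 39 < LCL.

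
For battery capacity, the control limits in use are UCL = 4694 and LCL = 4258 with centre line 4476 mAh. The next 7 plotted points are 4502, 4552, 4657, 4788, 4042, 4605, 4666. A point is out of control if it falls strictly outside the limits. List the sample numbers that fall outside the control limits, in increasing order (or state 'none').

Compare each point to [4258, 4694]: sample 4 = 4788 > UCL; sample 5 = 4042 < LCL.

4, 5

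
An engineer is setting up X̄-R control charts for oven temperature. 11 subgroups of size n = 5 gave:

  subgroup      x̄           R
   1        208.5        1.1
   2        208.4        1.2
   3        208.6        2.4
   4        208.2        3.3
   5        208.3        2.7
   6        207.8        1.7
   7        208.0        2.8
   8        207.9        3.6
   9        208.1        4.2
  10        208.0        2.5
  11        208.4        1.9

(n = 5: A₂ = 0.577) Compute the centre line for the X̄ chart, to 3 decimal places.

X̄̄ = (208.5 + 208.4 + 208.6 + 208.2 + 208.3 + 207.8 + 208.0 + 207.9 + 208.1 + 208.0 + 208.4) / 11 = 2290.2000 / 11 = 208.2000
CL = X̄̄ = 208.2000

208.200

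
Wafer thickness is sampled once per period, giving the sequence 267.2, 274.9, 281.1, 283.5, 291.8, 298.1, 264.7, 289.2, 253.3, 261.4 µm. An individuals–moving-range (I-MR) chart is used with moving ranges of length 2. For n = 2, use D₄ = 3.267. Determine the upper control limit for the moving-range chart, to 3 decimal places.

Moving ranges: 7.7, 6.2, 2.4, 8.3, 6.3, 33.4, 24.5, 35.9, 8.1; M̄R̄ = 132.8000 / 9 = 14.7556
UCL_MR = D₄·M̄R̄ = 3.267 × 14.7556 = 48.2064

48.206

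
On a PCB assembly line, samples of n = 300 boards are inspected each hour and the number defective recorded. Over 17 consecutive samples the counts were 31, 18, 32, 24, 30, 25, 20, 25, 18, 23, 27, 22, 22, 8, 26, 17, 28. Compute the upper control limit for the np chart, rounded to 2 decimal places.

37.20

p̄ = Σdᵢ / (k·n) = 396 / (17 × 300) = 0.07765
UCL = np̄ + 3·√(np̄(1−p̄)) = 23.2941 + 3 × √(23.2941×0.92235) = 23.2941 + 3 × 4.6352 = 37.1998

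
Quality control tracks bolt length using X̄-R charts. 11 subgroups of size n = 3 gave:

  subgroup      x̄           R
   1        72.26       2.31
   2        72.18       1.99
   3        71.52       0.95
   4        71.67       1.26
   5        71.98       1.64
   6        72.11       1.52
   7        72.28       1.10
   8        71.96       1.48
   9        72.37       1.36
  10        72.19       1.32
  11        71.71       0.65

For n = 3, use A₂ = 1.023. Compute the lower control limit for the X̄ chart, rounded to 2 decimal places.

70.57

X̄̄ = (72.26 + 72.18 + 71.52 + 71.67 + 71.98 + 72.11 + 72.28 + 71.96 + 72.37 + 72.19 + 71.71) / 11 = 792.2300 / 11 = 72.0209
R̄ = (2.31 + 1.99 + 0.95 + 1.26 + 1.64 + 1.52 + 1.10 + 1.48 + 1.36 + 1.32 + 0.65) / 11 = 15.5800 / 11 = 1.4164
LCL = X̄̄ − A₂·R̄ = 72.0209 − 1.023 × 1.4164 = 70.5720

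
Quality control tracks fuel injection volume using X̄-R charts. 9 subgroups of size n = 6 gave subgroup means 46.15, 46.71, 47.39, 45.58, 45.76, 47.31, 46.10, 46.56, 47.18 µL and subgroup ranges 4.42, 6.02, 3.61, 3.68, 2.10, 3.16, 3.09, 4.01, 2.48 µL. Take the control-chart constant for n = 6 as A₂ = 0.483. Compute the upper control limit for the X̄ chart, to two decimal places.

48.27

X̄̄ = (46.15 + 46.71 + 47.39 + 45.58 + 45.76 + 47.31 + 46.10 + 46.56 + 47.18) / 9 = 418.7400 / 9 = 46.5267
R̄ = (4.42 + 6.02 + 3.61 + 3.68 + 2.10 + 3.16 + 3.09 + 4.01 + 2.48) / 9 = 32.5700 / 9 = 3.6189
UCL = X̄̄ + A₂·R̄ = 46.5267 + 0.483 × 3.6189 = 48.2746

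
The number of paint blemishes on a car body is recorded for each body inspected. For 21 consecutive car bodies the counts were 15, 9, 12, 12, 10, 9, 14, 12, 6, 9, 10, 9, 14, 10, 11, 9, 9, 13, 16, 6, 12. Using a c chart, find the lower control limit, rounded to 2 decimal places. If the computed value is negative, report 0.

c̄ = (15 + 9 + 12 + 12 + 10 + 9 + 14 + 12 + 6 + 9 + 10 + 9 + 14 + 10 + 11 + 9 + 9 + 13 + 16 + 6 + 12) / 21 = 227 / 21 = 10.8095
LCL = c̄ − 3√c̄ = 10.8095 − 3 × 3.2878 = 0.9462

0.95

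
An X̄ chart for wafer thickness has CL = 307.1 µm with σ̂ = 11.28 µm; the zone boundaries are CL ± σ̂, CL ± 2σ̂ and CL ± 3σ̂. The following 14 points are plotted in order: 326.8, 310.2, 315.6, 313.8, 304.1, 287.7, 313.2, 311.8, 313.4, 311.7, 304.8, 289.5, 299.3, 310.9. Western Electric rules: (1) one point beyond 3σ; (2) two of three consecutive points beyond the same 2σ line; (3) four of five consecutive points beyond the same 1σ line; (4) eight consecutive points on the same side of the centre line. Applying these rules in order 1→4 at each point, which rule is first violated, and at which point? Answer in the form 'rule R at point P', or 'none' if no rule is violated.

none

Zone of each point (C = within 1σ̂, B = 1σ̂–2σ̂, A = 2σ̂–3σ̂, * = beyond 3σ̂; sign = side of CL): 1:+B, 2:+C, 3:+C, 4:+C, 5:-C, 6:-B, 7:+C, 8:+C, 9:+C, 10:+C, 11:-C, 12:-B, 13:-C, 14:+C
No rule fires across all 14 points.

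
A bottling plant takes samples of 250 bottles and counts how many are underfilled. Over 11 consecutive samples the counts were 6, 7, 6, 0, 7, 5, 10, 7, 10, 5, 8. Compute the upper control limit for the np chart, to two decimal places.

p̄ = Σdᵢ / (k·n) = 71 / (11 × 250) = 0.02582
UCL = np̄ + 3·√(np̄(1−p̄)) = 6.4545 + 3 × √(6.4545×0.97418) = 6.4545 + 3 × 2.5076 = 13.9773

13.98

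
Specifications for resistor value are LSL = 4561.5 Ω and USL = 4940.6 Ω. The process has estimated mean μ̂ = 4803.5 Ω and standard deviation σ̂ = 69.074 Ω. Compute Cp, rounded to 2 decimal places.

0.91

Cp = (USL − LSL) / (6σ̂) = (4940.6 − 4561.5) / (6 × 69.074) = 379.1000 / 414.4440 = 0.9147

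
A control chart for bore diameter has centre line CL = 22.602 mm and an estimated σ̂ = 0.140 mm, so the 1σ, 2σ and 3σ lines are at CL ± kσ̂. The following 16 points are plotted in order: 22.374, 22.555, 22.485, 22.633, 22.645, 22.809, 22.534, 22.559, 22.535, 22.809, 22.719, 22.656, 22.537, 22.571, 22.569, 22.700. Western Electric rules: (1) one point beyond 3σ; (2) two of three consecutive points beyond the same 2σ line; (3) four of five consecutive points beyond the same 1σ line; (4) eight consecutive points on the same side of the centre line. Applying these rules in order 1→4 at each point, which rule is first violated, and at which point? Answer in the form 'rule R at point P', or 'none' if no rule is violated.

none

Zone of each point (C = within 1σ̂, B = 1σ̂–2σ̂, A = 2σ̂–3σ̂, * = beyond 3σ̂; sign = side of CL): 1:-B, 2:-C, 3:-C, 4:+C, 5:+C, 6:+B, 7:-C, 8:-C, 9:-C, 10:+B, 11:+C, 12:+C, 13:-C, 14:-C, 15:-C, 16:+C
No rule fires across all 16 points.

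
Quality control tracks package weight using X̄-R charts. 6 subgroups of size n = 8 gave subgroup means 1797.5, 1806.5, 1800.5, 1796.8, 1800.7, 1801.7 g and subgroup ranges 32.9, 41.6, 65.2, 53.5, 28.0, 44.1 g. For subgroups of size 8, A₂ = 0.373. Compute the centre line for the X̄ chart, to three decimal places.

X̄̄ = (1797.5 + 1806.5 + 1800.5 + 1796.8 + 1800.7 + 1801.7) / 6 = 10803.7000 / 6 = 1800.6167
CL = X̄̄ = 1800.6167

1800.617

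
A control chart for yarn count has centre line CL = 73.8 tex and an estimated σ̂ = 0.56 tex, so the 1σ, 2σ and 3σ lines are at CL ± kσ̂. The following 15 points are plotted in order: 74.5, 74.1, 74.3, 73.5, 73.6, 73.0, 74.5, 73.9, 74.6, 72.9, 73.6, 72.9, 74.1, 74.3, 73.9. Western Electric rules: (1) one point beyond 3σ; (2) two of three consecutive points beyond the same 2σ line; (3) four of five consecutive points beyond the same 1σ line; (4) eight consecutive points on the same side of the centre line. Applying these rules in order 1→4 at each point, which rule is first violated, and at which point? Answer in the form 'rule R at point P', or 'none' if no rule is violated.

Zone of each point (C = within 1σ̂, B = 1σ̂–2σ̂, A = 2σ̂–3σ̂, * = beyond 3σ̂; sign = side of CL): 1:+B, 2:+C, 3:+C, 4:-C, 5:-C, 6:-B, 7:+B, 8:+C, 9:+B, 10:-B, 11:-C, 12:-B, 13:+C, 14:+C, 15:+C
No rule fires across all 15 points.

none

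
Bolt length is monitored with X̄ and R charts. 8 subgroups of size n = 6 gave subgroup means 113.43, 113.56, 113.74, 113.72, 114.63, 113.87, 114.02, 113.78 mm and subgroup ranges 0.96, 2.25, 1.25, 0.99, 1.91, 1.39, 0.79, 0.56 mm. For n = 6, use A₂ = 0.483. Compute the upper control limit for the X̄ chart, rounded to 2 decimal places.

X̄̄ = (113.43 + 113.56 + 113.74 + 113.72 + 114.63 + 113.87 + 114.02 + 113.78) / 8 = 910.7500 / 8 = 113.8438
R̄ = (0.96 + 2.25 + 1.25 + 0.99 + 1.91 + 1.39 + 0.79 + 0.56) / 8 = 10.1000 / 8 = 1.2625
UCL = X̄̄ + A₂·R̄ = 113.8438 + 0.483 × 1.2625 = 114.4535

114.45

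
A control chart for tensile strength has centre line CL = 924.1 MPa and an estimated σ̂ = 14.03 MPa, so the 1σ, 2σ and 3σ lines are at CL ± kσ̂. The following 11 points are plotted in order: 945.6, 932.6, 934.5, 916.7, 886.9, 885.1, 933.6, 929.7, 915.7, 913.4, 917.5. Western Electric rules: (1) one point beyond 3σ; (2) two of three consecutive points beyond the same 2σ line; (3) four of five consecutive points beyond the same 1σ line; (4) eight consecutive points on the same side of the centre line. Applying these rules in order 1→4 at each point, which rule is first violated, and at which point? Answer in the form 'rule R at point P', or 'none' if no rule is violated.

Zone of each point (C = within 1σ̂, B = 1σ̂–2σ̂, A = 2σ̂–3σ̂, * = beyond 3σ̂; sign = side of CL): 1:+B, 2:+C, 3:+C, 4:-C, 5:-A, 6:-A, 7:+C, 8:+C, 9:-C, 10:-C, 11:-C
Rule 2 (two of three consecutive points beyond the same 2σ limit) is satisfied at point 6.

rule 2 at point 6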